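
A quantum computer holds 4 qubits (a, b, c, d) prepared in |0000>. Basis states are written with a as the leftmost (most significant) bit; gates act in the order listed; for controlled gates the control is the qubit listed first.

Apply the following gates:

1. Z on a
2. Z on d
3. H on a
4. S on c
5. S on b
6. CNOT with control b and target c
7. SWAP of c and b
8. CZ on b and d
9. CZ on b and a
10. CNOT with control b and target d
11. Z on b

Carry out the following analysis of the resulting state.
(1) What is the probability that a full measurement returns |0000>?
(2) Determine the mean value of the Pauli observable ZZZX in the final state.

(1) The probability of measuring |0000> is 1/2.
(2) The observable ZZZX averages to 0.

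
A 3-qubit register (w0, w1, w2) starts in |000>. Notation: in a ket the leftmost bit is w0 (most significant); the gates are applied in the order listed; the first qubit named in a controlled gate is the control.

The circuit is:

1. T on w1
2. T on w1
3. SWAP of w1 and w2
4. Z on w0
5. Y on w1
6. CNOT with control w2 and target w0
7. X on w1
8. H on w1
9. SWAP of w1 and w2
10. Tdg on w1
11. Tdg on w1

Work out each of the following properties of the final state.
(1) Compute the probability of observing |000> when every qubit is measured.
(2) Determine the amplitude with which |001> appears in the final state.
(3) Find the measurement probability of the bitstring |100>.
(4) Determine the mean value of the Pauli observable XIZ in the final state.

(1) The probability of measuring |000> is 1/2.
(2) The final state's coefficient on |001> equals sqrt(2)*I/2.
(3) A full measurement returns |100> with probability 0.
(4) The observable XIZ averages to 0.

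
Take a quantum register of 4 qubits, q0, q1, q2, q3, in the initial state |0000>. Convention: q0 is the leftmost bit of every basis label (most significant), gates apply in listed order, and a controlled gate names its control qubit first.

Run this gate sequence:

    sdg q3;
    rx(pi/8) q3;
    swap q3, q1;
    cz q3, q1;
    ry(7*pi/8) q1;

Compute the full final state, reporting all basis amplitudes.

The resulting statevector has amplitude sqrt(2 - sqrt(2))/4 + I*sqrt(2 - sqrt(2))/4 on |0000>, sqrt(sqrt(2) + 2)/4 + 1/2 - I/2 + I*sqrt(sqrt(2) + 2)/4 on |0100>, and 0 on every other basis state.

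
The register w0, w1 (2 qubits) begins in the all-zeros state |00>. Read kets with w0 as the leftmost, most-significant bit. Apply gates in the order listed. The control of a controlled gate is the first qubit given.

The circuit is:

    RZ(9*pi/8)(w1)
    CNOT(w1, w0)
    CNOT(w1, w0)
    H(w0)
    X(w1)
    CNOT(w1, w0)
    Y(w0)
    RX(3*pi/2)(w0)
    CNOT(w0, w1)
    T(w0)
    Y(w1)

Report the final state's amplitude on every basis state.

After the circuit, the state carries amplitude (-1 + I)*exp(7*I*pi/16)/2 on |00>, 0 on |01>, 0 on |10>, (-1 + I)*exp(11*I*pi/16)/2 on |11>. Key observation: the block from step 2 through step 3 cancels to the identity and can be dropped.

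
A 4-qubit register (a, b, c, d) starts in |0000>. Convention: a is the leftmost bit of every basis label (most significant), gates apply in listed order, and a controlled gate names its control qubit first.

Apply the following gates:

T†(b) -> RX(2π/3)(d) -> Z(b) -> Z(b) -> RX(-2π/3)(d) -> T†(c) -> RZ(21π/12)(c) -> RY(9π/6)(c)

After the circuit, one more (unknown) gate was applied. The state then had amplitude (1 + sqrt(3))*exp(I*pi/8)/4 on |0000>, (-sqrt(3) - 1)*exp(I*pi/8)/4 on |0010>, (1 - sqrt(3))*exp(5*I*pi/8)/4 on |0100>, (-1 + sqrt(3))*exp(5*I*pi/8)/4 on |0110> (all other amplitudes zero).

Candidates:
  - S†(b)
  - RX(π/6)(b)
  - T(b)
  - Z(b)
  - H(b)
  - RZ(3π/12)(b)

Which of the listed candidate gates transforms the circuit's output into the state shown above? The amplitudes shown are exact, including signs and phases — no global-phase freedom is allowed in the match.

The unique candidate consistent with the amplitudes is RX(π/6)(b). Key observation: gates 2-5 undo each other exactly, leaving only the rest of the circuit to track.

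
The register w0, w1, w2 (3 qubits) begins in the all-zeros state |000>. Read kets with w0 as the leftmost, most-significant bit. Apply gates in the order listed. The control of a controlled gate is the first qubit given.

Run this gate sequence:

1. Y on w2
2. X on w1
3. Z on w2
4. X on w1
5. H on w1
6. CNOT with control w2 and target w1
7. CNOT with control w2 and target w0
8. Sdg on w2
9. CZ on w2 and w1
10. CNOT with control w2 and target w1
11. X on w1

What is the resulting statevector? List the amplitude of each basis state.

The resulting statevector has amplitude -sqrt(2)/2 on |101>, sqrt(2)/2 on |111>, and 0 on every other basis state.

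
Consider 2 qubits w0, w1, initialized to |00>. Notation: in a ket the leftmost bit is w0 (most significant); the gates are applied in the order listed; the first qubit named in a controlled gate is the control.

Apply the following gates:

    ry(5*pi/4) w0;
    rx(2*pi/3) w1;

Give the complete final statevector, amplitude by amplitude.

After the circuit, the state carries amplitude -sqrt(2 - sqrt(2))/4 on |00>, I*sqrt(6 - 3*sqrt(2))/4 on |01>, sqrt(sqrt(2) + 2)/4 on |10>, -I*sqrt(3*sqrt(2) + 6)/4 on |11>.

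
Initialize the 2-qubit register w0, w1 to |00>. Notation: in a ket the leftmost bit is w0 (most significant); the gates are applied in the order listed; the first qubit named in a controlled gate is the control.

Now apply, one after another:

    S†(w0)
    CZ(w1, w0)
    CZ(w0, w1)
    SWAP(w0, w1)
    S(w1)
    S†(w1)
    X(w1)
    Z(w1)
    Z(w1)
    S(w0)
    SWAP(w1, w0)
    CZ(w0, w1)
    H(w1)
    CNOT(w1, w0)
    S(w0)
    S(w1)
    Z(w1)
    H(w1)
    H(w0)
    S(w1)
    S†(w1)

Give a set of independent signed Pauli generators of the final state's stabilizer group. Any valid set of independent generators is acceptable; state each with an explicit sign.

The stabilizer group can be generated by -XX, -ZZ, among other valid generating sets.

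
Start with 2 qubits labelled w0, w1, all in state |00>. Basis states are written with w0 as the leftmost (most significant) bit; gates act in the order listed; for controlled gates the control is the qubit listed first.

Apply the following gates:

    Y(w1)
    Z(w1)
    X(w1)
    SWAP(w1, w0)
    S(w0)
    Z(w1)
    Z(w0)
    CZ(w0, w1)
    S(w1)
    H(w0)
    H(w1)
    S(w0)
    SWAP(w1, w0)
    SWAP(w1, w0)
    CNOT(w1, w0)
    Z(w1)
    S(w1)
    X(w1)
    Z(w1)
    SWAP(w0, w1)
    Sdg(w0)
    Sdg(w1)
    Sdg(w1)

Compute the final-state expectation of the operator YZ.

In the final state, YZ has expectation 1.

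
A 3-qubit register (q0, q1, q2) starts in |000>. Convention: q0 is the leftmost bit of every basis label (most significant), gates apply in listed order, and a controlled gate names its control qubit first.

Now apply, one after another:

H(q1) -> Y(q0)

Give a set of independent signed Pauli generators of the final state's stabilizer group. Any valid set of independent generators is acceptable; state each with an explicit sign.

The stabilizer group can be generated by +IXI, -ZII, +IIZ, among other valid generating sets.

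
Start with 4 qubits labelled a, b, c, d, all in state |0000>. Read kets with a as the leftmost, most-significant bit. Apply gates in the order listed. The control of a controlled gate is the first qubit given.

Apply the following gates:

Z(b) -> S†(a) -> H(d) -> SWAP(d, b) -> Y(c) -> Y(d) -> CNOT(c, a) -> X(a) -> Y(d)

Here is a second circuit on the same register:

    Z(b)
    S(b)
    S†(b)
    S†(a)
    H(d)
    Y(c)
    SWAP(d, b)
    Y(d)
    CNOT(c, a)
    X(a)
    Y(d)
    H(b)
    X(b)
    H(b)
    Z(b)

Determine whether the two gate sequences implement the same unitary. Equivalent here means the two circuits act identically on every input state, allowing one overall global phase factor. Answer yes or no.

Yes: on every input state the two circuits agree up to one overall phase factor.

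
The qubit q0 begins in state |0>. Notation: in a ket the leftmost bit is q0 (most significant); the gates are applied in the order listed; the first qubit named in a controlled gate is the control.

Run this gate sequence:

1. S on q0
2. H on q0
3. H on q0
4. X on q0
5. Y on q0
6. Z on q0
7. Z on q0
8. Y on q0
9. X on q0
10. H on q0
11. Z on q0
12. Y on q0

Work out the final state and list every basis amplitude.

The final amplitudes are sqrt(2)*I/2 on |0>, sqrt(2)*I/2 on |1>. Key observation: steps 3-10 multiply out to the identity, so the circuit reduces to the remaining gates.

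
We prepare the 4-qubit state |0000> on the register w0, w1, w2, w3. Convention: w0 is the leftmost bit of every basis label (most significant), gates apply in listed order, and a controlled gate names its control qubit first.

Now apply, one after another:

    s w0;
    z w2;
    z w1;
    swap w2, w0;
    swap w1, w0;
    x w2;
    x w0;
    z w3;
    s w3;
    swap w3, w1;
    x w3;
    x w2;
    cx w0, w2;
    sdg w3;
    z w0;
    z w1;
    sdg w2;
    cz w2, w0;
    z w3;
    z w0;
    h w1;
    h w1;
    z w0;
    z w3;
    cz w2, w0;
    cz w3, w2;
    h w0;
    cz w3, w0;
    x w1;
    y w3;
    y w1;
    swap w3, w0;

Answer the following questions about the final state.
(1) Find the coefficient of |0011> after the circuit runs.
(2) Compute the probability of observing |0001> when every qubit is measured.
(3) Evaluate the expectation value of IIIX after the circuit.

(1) |0011> carries amplitude sqrt(2)/2 in the final state. Key observation: steps 18-25 multiply out to the identity, so the circuit reduces to the remaining gates.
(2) A full measurement returns |0001> with probability 0.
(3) In the final state, IIIX has expectation 1.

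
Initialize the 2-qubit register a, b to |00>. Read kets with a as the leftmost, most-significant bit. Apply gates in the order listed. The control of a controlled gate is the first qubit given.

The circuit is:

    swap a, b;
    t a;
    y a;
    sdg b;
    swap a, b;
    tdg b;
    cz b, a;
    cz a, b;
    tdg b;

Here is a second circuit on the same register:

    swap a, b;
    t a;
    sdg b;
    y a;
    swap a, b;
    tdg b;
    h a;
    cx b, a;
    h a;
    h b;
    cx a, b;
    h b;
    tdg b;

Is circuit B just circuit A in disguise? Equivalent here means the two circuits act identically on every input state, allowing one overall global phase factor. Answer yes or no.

Yes, they are equivalent — the unitaries differ by at most a global phase.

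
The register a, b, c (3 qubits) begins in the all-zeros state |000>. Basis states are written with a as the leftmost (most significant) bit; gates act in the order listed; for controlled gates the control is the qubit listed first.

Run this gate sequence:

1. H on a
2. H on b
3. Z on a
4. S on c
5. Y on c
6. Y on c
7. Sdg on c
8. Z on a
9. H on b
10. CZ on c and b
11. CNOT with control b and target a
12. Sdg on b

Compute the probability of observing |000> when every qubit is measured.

Outcome |000> occurs with probability 1/2.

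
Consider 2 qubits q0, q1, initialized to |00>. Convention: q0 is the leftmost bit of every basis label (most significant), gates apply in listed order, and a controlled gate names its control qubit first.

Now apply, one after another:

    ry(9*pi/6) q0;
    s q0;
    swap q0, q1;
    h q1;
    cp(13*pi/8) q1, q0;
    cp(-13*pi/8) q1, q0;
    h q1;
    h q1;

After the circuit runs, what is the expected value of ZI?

In the final state, ZI has expectation 1. Key observation: steps 4-7 multiply out to the identity, so the circuit reduces to the remaining gates.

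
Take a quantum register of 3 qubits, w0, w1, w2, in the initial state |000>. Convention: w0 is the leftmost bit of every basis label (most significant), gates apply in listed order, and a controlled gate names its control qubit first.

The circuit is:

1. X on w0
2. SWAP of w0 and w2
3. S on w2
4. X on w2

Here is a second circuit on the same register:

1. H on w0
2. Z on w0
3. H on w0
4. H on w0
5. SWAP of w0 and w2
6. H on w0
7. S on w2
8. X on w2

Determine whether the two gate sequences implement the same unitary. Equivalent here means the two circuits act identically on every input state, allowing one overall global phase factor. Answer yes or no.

No, they are not equivalent — no single phase factor reconciles the two unitaries.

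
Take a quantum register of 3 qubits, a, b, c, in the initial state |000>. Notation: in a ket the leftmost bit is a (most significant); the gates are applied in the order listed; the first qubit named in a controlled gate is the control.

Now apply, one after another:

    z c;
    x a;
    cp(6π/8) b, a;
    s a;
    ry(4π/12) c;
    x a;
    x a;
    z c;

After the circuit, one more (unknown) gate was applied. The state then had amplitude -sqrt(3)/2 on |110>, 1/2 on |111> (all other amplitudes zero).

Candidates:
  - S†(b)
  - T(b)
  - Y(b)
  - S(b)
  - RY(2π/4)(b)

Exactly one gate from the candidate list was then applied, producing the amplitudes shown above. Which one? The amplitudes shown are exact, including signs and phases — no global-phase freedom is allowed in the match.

The unique candidate consistent with the amplitudes is Y(b).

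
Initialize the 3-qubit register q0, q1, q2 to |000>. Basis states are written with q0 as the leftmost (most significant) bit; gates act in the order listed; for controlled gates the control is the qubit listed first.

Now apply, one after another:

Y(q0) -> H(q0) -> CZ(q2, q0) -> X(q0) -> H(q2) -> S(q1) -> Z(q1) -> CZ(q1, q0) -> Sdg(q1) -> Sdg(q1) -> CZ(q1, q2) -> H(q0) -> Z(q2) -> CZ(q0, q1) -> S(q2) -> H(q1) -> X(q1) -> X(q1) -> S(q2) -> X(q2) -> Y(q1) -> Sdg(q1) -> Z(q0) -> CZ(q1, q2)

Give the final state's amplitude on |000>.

The final state's coefficient on |000> equals 0.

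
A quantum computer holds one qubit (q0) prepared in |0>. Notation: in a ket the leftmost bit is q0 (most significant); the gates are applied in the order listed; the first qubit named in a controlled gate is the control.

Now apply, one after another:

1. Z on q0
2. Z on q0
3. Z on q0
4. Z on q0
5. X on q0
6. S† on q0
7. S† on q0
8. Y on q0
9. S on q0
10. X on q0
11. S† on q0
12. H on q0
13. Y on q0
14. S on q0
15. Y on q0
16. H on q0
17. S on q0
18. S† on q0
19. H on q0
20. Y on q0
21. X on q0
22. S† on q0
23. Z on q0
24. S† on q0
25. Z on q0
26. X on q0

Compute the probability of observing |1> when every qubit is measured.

The probability of measuring |1> is 1/2. Key observation: the block from step 15 through step 20 cancels to the identity and can be dropped.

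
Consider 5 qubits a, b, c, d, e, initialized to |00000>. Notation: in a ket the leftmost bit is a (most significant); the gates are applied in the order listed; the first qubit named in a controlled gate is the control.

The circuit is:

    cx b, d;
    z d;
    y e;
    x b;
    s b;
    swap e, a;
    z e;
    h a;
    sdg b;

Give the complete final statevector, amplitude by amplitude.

After the circuit, the state carries amplitude sqrt(2)*I/2 on |01000>, -sqrt(2)*I/2 on |11000>, and 0 on every other basis state.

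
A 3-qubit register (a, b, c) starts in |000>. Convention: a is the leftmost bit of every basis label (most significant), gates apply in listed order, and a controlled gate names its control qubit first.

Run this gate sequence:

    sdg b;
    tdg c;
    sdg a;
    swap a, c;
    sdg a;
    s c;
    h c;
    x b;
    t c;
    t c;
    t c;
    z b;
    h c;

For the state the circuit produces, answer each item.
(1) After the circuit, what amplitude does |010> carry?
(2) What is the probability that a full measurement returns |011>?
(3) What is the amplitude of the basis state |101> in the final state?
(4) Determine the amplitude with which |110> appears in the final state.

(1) |010> carries amplitude -1/2 - exp(3*I*pi/4)/2 in the final state.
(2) The probability of measuring |011> is sqrt(2)/4 + 1/2.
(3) |101> carries amplitude 0 in the final state.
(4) |110> carries amplitude 0 in the final state.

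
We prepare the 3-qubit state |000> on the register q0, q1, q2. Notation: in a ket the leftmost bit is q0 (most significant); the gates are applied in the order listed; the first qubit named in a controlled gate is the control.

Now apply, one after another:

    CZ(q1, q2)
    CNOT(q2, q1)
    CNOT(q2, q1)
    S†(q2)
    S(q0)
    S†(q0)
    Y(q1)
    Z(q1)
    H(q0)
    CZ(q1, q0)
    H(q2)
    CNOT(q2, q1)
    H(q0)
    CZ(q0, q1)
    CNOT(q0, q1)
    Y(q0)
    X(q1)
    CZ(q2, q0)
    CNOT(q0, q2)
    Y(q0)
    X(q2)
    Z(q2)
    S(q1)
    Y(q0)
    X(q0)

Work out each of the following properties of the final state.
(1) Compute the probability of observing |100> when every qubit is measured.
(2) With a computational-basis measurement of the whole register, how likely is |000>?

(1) Outcome |100> occurs with probability 1/2. Key observation: gates 5-6 undo each other exactly, leaving only the rest of the circuit to track.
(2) Outcome |000> occurs with probability 0.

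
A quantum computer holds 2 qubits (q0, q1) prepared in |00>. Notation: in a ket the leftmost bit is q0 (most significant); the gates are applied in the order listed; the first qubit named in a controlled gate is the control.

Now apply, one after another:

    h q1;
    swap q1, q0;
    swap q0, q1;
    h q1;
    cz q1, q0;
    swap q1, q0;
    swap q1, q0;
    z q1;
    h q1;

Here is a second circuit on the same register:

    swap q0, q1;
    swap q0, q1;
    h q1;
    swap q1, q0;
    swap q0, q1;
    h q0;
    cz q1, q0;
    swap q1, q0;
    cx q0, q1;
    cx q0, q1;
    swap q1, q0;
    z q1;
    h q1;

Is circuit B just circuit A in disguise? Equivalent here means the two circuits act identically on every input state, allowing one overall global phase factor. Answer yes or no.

No: there is an input state on which the two circuits produce genuinely different outputs (not merely differing by a phase).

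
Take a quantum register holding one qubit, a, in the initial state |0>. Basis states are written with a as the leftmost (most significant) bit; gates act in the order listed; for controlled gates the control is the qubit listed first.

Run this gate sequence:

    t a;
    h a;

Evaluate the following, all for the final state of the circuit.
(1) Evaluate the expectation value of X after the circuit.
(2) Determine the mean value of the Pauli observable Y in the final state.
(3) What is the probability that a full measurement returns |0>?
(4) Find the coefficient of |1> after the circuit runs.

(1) The expectation value of X is 1.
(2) In the final state, Y has expectation 0.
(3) The probability of measuring |0> is 1/2.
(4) The amplitude on |1> is sqrt(2)/2.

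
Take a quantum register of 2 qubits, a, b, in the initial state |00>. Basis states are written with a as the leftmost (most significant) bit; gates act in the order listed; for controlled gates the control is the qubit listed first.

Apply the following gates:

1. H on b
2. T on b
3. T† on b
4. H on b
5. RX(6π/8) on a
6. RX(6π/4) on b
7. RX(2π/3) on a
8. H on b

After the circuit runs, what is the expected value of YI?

The expectation value of YI is sqrt(2)/4 + sqrt(6)/4. Key observation: steps 1-4 multiply out to the identity, so the circuit reduces to the remaining gates.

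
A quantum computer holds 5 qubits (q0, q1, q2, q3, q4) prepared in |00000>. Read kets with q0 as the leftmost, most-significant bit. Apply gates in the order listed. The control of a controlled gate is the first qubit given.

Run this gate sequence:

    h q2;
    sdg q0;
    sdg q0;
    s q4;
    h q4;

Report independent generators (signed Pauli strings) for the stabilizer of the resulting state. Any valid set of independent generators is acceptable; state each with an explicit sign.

One valid set of independent stabilizer generators is +IIXII, +IIIIX, +ZIIII, +IZIII, +IIIZI (any independent generating set of the same group is equally correct).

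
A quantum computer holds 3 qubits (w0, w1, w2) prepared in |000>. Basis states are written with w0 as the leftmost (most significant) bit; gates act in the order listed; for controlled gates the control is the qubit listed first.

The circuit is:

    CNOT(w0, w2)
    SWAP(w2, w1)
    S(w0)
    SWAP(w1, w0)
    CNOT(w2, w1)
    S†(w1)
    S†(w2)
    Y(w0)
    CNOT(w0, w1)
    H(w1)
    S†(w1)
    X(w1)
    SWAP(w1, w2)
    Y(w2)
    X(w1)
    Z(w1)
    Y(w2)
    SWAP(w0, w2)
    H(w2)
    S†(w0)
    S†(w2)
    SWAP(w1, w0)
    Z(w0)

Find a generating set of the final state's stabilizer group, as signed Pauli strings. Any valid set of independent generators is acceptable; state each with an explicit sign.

The final state is stabilized by the group generated by -IXI, +IIY, -ZII; other independent generating sets are equally valid.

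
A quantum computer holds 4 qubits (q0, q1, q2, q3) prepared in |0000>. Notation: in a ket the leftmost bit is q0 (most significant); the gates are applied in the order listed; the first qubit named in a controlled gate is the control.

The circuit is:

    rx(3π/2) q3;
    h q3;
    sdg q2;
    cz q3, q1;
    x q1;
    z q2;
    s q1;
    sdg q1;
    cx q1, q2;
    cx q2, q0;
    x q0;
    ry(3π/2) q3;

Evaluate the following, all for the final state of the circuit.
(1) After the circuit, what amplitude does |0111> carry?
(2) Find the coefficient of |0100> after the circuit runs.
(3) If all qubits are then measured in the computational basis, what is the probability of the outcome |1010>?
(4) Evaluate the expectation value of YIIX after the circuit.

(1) |0111> carries amplitude -sqrt(2)*I/2 in the final state.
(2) |0100> carries amplitude 0 in the final state.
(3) A full measurement returns |1010> with probability 0.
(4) The expectation value of YIIX is 0.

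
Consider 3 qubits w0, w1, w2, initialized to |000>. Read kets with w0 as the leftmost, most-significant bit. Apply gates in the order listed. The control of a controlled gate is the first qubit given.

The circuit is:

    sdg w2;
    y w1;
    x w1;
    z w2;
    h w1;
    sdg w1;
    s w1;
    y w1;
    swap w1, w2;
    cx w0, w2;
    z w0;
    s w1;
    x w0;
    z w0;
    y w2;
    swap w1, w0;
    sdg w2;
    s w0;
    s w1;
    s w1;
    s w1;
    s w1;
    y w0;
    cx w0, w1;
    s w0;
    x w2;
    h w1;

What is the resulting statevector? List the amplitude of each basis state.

After the circuit, the state carries amplitude 0 on |000>, 0 on |001>, 0 on |010>, 0 on |011>, 1/2 on |100>, I/2 on |101>, 1/2 on |110>, I/2 on |111>. Key observation: steps 19-22 multiply out to the identity, so the circuit reduces to the remaining gates.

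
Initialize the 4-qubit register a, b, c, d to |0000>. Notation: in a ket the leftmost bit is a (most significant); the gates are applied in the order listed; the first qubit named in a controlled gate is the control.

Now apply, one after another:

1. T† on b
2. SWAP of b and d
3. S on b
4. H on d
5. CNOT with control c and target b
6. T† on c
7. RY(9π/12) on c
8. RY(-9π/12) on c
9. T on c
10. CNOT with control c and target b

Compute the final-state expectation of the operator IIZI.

The expectation value of IIZI is 1.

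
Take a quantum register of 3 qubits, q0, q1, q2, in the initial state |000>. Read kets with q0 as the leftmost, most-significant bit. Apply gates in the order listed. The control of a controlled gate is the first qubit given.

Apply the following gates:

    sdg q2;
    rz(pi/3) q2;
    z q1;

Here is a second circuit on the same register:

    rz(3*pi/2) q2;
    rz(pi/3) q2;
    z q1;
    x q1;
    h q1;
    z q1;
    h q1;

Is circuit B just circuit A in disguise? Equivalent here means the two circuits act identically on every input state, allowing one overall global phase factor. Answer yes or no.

Yes: on every input state the two circuits agree up to one overall phase factor.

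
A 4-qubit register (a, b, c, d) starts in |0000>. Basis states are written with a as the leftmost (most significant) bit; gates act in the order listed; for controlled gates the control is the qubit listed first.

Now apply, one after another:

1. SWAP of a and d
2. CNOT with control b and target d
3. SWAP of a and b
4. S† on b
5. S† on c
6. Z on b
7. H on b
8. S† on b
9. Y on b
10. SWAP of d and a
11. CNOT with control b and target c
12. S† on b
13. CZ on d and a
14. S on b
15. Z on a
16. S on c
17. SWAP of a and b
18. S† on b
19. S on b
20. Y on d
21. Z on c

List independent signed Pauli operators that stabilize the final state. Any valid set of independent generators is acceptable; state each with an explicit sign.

The final state is stabilized by the group generated by -XIXI, +ZIZI, +IZII, -IIIZ; other independent generating sets are equally valid.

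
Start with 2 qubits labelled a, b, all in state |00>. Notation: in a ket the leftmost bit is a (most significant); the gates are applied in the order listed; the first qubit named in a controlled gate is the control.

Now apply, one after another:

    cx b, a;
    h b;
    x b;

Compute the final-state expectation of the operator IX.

The observable IX averages to 1.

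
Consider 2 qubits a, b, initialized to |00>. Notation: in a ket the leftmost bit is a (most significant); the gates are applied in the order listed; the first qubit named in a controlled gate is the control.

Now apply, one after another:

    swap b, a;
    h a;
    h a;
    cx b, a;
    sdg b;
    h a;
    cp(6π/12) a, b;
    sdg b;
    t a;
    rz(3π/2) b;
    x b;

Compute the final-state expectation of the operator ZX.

In the final state, ZX has expectation 0. Key observation: the block from step 2 through step 3 cancels to the identity and can be dropped.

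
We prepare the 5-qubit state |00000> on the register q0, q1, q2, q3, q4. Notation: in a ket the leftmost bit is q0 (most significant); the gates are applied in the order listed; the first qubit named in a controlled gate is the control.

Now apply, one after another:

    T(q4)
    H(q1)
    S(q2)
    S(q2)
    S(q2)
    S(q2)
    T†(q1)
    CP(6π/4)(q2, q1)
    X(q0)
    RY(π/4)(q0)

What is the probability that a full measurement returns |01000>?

A full measurement returns |01000> with probability 1/4 - sqrt(2)/8. Key observation: steps 3-6 multiply out to the identity, so the circuit reduces to the remaining gates.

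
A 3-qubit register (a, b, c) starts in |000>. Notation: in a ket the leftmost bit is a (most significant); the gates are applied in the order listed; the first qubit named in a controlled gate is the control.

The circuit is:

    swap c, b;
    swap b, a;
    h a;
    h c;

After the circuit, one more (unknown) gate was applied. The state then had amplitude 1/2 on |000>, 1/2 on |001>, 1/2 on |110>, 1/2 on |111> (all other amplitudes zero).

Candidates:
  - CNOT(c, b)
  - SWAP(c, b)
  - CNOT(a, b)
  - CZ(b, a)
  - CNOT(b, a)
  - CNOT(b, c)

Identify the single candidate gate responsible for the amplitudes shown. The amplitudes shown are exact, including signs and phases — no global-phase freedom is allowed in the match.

The applied gate was CNOT(a, b).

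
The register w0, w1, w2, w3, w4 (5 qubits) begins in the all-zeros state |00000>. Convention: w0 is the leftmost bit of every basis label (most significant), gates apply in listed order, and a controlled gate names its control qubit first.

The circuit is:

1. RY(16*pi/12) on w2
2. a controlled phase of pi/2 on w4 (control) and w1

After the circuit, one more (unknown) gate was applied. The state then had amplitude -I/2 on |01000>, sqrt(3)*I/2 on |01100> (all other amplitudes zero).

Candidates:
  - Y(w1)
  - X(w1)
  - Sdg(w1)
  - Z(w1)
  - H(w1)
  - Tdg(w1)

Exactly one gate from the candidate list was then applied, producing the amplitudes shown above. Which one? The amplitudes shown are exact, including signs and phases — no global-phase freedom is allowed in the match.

The applied gate was Y(w1).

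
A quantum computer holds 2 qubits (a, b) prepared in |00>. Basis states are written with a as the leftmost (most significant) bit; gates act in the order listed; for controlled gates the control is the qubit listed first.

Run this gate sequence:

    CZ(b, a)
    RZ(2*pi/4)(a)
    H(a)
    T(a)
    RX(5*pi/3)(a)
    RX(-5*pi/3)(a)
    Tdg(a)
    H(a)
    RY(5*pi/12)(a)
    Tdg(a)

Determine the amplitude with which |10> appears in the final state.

The final state's coefficient on |10> equals -I*sqrt(3*sqrt(2) + 6)/4 + I*sqrt(2 - sqrt(2))/4. Key observation: steps 3-8 multiply out to the identity, so the circuit reduces to the remaining gates.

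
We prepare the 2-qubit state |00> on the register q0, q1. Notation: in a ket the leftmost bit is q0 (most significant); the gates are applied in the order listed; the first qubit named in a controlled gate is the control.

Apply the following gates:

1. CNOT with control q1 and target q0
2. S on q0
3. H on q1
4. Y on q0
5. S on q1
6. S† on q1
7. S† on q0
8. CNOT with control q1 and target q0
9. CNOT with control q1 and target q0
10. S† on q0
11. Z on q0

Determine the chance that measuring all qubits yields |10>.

Outcome |10> occurs with probability 1/2.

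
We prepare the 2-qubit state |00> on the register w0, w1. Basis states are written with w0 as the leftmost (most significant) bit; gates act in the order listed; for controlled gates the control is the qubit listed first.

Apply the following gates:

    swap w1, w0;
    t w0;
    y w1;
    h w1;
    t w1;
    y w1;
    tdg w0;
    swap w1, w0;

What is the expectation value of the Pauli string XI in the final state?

The observable XI averages to sqrt(2)/2.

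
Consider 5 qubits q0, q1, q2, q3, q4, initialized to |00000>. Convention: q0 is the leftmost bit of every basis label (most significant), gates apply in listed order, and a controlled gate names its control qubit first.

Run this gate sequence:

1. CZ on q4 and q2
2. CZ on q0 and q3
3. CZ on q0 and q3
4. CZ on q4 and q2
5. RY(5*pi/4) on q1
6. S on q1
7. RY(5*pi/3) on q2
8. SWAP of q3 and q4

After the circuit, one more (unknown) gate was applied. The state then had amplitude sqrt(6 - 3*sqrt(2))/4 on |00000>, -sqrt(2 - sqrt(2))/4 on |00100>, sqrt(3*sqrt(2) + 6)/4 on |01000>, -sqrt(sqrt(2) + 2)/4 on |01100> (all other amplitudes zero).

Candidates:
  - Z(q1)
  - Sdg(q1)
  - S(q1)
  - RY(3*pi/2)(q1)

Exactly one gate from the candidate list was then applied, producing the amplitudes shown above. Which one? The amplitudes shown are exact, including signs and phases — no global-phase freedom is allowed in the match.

The unique candidate consistent with the amplitudes is S(q1). Key observation: gates 1-4 undo each other exactly, leaving only the rest of the circuit to track.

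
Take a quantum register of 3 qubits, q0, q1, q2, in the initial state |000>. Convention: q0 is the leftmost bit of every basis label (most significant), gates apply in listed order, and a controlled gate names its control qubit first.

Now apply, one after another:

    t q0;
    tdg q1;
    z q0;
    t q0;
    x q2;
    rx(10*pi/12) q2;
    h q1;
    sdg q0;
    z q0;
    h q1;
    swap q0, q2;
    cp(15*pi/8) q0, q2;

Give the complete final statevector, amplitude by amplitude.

The resulting statevector has amplitude I*(-sqrt(6) - sqrt(2))/4 on |000>, -sqrt(2)/4 + sqrt(6)/4 on |100>, and 0 on every other basis state.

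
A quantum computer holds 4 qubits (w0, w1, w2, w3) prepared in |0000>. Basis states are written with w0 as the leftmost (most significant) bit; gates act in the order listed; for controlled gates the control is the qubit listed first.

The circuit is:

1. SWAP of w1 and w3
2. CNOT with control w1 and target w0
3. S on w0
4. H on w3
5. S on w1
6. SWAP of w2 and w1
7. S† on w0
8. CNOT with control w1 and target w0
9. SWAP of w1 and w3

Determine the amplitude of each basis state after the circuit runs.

The resulting statevector has amplitude sqrt(2)/2 on |0000>, sqrt(2)/2 on |0100>, and 0 on every other basis state.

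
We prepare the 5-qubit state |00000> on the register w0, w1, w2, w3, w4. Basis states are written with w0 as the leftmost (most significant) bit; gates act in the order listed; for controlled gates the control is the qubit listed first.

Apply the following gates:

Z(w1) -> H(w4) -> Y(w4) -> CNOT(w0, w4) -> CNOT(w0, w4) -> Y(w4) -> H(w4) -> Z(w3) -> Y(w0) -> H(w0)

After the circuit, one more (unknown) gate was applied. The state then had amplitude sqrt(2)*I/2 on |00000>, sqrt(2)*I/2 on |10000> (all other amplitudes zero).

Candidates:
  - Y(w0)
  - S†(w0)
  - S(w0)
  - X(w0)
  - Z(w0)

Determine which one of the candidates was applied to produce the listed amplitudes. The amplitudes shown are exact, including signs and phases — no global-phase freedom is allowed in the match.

It was Z(w0) that produced the state shown.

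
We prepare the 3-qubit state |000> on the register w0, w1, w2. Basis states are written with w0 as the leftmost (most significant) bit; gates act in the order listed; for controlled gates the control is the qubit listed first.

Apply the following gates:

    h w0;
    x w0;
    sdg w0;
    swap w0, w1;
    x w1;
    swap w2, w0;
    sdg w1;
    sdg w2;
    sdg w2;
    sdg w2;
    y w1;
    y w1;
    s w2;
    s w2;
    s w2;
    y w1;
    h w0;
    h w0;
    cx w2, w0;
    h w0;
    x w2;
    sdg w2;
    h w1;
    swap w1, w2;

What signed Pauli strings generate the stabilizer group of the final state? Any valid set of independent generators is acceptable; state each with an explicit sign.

The final state is stabilized by the group generated by +XII, -IZI, -IIZ; other independent generating sets are equally valid. Key observation: the block from step 8 through step 15 cancels to the identity and can be dropped.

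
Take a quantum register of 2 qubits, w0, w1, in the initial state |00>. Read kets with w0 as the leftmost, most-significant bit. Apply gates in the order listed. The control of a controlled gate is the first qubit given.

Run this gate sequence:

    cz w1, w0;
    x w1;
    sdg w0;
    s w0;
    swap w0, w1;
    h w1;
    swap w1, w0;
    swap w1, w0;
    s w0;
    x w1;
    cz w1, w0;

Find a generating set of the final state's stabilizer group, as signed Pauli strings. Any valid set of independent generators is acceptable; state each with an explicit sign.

The stabilizer group can be generated by -IX, -ZI, among other valid generating sets.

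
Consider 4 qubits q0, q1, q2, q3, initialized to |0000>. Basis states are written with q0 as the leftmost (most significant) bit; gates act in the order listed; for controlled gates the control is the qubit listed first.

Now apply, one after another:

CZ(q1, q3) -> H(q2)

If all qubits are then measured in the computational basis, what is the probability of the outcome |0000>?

The probability of measuring |0000> is 1/2.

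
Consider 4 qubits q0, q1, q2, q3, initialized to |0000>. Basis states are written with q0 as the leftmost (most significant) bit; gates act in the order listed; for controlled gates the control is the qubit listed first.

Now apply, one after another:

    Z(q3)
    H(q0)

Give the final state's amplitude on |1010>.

|1010> carries amplitude 0 in the final state.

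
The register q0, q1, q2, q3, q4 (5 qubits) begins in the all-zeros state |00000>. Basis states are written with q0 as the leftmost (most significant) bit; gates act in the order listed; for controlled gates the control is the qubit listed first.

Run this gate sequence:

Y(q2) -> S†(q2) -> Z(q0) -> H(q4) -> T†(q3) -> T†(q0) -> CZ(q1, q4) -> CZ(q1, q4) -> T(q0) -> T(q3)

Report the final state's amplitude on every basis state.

After the circuit, the state carries amplitude sqrt(2)/2 on |00100>, sqrt(2)/2 on |00101>, and 0 on every other basis state. Key observation: the block from step 5 through step 10 cancels to the identity and can be dropped.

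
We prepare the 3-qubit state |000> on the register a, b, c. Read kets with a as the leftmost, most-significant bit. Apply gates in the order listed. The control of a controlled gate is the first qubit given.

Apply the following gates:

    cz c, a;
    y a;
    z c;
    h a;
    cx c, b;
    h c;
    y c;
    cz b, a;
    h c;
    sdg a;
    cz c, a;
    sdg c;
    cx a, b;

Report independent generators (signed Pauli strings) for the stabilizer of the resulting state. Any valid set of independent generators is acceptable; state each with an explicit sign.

The final state is stabilized by the group generated by -XYI, +ZZI, -IIZ; other independent generating sets are equally valid.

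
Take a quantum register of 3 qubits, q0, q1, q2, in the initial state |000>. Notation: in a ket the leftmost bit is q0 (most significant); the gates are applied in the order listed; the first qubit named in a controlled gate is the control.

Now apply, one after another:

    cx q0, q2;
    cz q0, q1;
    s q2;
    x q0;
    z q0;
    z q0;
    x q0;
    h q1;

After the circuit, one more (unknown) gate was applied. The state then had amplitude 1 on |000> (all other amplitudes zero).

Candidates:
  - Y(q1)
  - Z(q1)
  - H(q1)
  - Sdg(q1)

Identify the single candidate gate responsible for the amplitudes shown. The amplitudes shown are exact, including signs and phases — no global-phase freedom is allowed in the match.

The unique candidate consistent with the amplitudes is H(q1).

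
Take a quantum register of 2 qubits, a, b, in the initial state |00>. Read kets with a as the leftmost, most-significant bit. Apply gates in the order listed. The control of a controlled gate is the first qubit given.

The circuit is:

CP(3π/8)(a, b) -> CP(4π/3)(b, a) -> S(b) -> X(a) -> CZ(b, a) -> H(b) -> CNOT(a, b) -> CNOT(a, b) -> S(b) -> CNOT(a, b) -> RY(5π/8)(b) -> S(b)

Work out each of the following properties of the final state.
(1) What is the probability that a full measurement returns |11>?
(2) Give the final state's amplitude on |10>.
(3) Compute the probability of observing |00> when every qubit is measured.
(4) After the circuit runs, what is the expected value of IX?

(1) Outcome |11> occurs with probability 1/2.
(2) |10> carries amplitude sqrt(2)*(-sin(5*pi/16) + I*cos(5*pi/16))/2 in the final state.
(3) The probability of measuring |00> is 0.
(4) The observable IX averages to 1.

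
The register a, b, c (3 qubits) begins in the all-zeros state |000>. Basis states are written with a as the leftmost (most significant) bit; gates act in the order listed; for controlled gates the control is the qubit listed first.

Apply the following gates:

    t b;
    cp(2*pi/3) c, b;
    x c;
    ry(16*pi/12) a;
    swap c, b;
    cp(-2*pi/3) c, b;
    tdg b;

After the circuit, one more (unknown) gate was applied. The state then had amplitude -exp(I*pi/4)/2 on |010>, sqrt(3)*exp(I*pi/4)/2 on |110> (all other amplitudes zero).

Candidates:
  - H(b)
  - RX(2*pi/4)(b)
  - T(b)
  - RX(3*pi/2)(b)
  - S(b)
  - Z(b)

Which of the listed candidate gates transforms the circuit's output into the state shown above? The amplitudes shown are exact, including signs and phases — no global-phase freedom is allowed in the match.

The applied gate was S(b).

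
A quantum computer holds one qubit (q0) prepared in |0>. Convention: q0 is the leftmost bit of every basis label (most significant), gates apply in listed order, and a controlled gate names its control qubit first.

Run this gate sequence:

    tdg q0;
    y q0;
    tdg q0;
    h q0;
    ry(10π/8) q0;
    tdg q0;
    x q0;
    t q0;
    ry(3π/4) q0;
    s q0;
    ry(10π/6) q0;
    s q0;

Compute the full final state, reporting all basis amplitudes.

After the circuit, the state carries amplitude (1 - I)*(-sqrt(6) + 2 - sqrt(2)*I)/8 on |0>, (1 - I)*(sqrt(6) + sqrt(2)*I + 2*sqrt(3)*I)/8 on |1>.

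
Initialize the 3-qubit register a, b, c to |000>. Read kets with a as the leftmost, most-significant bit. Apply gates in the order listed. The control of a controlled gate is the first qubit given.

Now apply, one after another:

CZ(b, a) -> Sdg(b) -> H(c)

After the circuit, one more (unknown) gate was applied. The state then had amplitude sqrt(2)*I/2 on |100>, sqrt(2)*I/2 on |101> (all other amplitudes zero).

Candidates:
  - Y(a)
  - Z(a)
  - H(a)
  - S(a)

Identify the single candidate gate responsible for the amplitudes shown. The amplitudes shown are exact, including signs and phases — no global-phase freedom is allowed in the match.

It was Y(a) that produced the state shown.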